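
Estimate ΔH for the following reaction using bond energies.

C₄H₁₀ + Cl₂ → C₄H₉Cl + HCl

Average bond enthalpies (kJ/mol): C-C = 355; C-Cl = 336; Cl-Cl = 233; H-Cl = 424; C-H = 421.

Bonds broken (reactants):
  C-C: 3 × 355 = 1065
  C-H: 10 × 421 = 4210
  Cl-Cl: 1 × 233 = 233
  Σ(broken) = 5508 kJ
Bonds formed (products):
  C-C: 3 × 355 = 1065
  C-Cl: 1 × 336 = 336
  C-H: 9 × 421 = 3789
  H-Cl: 1 × 424 = 424
  Σ(formed) = 5614 kJ
ΔH = Σ(broken) − Σ(formed) = 5508 − 5614 = −106 kJ

ΔH ≈ −106 kJ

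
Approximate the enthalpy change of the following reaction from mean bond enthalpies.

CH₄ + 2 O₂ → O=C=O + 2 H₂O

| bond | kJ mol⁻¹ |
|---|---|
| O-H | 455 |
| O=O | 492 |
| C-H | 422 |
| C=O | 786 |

Bonds broken (reactants):
  C-H: 4 × 422 = 1688
  O=O: 2 × 492 = 984
  Σ(broken) = 2672 kJ
Bonds formed (products):
  C=O: 2 × 786 = 1572
  O-H: 4 × 455 = 1820
  Σ(formed) = 3392 kJ
ΔH = Σ(broken) − Σ(formed) = 2672 − 3392 = −720 kJ

ΔH ≈ −720 kJ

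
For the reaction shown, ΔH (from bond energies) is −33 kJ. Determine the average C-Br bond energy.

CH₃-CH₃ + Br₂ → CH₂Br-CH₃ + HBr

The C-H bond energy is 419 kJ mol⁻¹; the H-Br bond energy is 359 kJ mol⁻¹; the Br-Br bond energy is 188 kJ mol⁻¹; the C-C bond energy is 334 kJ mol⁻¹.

D(C-Br) ≈ 281 kJ/mol

Let D be the C-Br bond energy.
Σ(broken) = 1×188 + 1×334 + 6×419 = 3036
Σ(formed) = 1×D + 1×334 + 5×419 + 1×359 = 2788 + D
ΔH = Σ(broken) − Σ(formed) = (3036) − (2788 + D) = +248 − D
Setting this equal to −33 kJ gives D = 281 kJ/mol.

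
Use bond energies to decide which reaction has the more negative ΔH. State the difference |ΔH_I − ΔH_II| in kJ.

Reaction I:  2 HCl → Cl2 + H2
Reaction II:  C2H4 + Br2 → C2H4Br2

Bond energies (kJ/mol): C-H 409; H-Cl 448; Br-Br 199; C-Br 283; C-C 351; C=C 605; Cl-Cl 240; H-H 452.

Reaction I:
  Bonds broken (reactants):
    H-Cl: 2 × 448 = 896
    Σ(broken) = 896 kJ
  Bonds formed (products):
    Cl-Cl: 1 × 240 = 240
    H-H: 1 × 452 = 452
    Σ(formed) = 692 kJ
  ΔH_I = 896 − 692 = +204 kJ
Reaction II:
  Bonds broken (reactants):
    Br-Br: 1 × 199 = 199
    C-H: 4 × 409 = 1636
    C=C: 1 × 605 = 605
    Σ(broken) = 2440 kJ
  Bonds formed (products):
    C-Br: 2 × 283 = 566
    C-C: 1 × 351 = 351
    C-H: 4 × 409 = 1636
    Σ(formed) = 2553 kJ
  ΔH_II = 2440 − 2553 = −113 kJ
ΔH_I − ΔH_II = +317 kJ, so reaction II has the more negative ΔH; |ΔH_I − ΔH_II| = 317 kJ.

Reaction II, by 317 kJ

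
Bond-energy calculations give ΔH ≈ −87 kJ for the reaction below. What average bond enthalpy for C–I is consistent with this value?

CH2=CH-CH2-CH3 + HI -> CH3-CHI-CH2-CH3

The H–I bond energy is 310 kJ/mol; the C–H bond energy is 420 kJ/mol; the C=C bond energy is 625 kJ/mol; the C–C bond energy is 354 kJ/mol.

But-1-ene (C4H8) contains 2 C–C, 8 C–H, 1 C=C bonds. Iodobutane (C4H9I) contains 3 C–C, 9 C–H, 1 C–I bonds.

Let D be the C–I bond energy.
Σ(broken) = 2×354 + 8×420 + 1×625 + 1×310 = 5003
Σ(formed) = 3×354 + 9×420 + 1×D = 4842 + D
ΔH = Σ(broken) − Σ(formed) = (5003) − (4842 + D) = +161 − D
Setting this equal to −87 kJ gives D = 248 kJ/mol.

D(C–I) ≈ 248 kJ/mol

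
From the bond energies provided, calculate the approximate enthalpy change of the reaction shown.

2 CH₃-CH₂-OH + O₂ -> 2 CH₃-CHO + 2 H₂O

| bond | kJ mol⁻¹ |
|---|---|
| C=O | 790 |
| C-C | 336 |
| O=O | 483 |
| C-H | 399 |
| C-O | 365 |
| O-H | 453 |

ΔH ≈ −475 kJ

Bonds broken (reactants):
  C-C: 2 × 336 = 672
  C-H: 10 × 399 = 3990
  C-O: 2 × 365 = 730
  O-H: 2 × 453 = 906
  O=O: 1 × 483 = 483
  Σ(broken) = 6781 kJ
Bonds formed (products):
  C-C: 2 × 336 = 672
  C-H: 8 × 399 = 3192
  C=O: 2 × 790 = 1580
  O-H: 4 × 453 = 1812
  Σ(formed) = 7256 kJ
ΔH = Σ(broken) − Σ(formed) = 6781 − 7256 = −475 kJ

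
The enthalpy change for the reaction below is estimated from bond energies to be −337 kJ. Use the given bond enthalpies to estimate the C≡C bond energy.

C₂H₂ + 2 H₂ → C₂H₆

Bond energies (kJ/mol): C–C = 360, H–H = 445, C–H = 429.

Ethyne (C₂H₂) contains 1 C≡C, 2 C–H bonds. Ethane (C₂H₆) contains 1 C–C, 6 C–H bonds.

D(C≡C) ≈ 849 kJ/mol

Let D be the C≡C bond energy.
Σ(broken) = 1×D + 2×429 + 2×445 = 1748 + D
Σ(formed) = 1×360 + 6×429 = 2934
ΔH = Σ(broken) − Σ(formed) = (1748 + D) − (2934) = −1186 + D
Setting this equal to −337 kJ gives D = 849 kJ/mol.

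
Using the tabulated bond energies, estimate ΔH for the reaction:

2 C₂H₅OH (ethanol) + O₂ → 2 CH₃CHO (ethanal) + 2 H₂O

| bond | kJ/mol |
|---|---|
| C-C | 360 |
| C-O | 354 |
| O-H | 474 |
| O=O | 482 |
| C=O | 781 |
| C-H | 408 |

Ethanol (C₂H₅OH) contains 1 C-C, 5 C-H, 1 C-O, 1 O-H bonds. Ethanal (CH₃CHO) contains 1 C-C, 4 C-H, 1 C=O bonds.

Bonds broken (reactants):
  C-C: 2 × 360 = 720
  C-H: 10 × 408 = 4080
  C-O: 2 × 354 = 708
  O-H: 2 × 474 = 948
  O=O: 1 × 482 = 482
  Σ(broken) = 6938 kJ
Bonds formed (products):
  C-C: 2 × 360 = 720
  C-H: 8 × 408 = 3264
  C=O: 2 × 781 = 1562
  O-H: 4 × 474 = 1896
  Σ(formed) = 7442 kJ
ΔH = Σ(broken) − Σ(formed) = 6938 − 7442 = −504 kJ

ΔH ≈ −504 kJ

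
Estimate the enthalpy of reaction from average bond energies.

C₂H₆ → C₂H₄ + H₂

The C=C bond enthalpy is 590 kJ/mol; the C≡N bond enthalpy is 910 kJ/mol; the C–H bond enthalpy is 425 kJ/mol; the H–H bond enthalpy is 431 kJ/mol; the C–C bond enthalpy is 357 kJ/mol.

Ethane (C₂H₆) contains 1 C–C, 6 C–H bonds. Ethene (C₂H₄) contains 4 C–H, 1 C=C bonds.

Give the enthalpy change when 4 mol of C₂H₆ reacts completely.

ΔH = +744 kJ

Bonds broken (reactants):
  C–C: 1 × 357 = 357
  C–H: 6 × 425 = 2550
  Σ(broken) = 2907 kJ
Bonds formed (products):
  C–H: 4 × 425 = 1700
  C=C: 1 × 590 = 590
  H–H: 1 × 431 = 431
  Σ(formed) = 2721 kJ
ΔH = Σ(broken) − Σ(formed) = 2907 − 2721 = +186 kJ
For 4× the reaction as written: 4 × (+186) = +744 kJ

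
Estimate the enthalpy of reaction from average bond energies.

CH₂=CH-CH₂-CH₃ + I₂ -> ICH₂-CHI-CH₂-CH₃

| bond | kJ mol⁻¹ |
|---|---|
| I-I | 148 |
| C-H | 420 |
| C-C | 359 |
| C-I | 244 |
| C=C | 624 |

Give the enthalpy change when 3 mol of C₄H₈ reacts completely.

Bonds broken (reactants):
  C-C: 2 × 359 = 718
  C-H: 8 × 420 = 3360
  C=C: 1 × 624 = 624
  I-I: 1 × 148 = 148
  Σ(broken) = 4850 kJ
Bonds formed (products):
  C-C: 3 × 359 = 1077
  C-H: 8 × 420 = 3360
  C-I: 2 × 244 = 488
  Σ(formed) = 4925 kJ
ΔH = Σ(broken) − Σ(formed) = 4850 − 4925 = −75 kJ
For 3× the reaction as written: 3 × (−75) = −225 kJ

ΔH = −225 kJ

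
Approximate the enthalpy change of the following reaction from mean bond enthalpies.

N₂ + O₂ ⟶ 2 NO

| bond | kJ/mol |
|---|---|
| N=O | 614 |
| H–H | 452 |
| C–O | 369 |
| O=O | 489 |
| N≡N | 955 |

ΔH ≈ +216 kJ

Bonds broken (reactants):
  N≡N: 1 × 955 = 955
  O=O: 1 × 489 = 489
  Σ(broken) = 1444 kJ
Bonds formed (products):
  N=O: 2 × 614 = 1228
  Σ(formed) = 1228 kJ
ΔH = Σ(broken) − Σ(formed) = 1444 − 1228 = +216 kJ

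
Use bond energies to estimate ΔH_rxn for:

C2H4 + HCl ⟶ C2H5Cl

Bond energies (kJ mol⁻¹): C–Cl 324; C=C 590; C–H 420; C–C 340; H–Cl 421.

Bonds broken (reactants):
  C–H: 4 × 420 = 1680
  C=C: 1 × 590 = 590
  H–Cl: 1 × 421 = 421
  Σ(broken) = 2691 kJ
Bonds formed (products):
  C–C: 1 × 340 = 340
  C–Cl: 1 × 324 = 324
  C–H: 5 × 420 = 2100
  Σ(formed) = 2764 kJ
ΔH = Σ(broken) − Σ(formed) = 2691 − 2764 = −73 kJ

ΔH ≈ −73 kJ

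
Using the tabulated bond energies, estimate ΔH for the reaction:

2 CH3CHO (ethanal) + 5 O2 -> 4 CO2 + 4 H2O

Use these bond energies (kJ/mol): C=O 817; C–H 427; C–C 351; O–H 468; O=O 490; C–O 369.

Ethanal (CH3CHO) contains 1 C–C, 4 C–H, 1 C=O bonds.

Bonds broken (reactants):
  C–C: 2 × 351 = 702
  C–H: 8 × 427 = 3416
  C=O: 2 × 817 = 1634
  O=O: 5 × 490 = 2450
  Σ(broken) = 8202 kJ
Bonds formed (products):
  C=O: 8 × 817 = 6536
  O–H: 8 × 468 = 3744
  Σ(formed) = 10280 kJ
ΔH = Σ(broken) − Σ(formed) = 8202 − 10280 = −2078 kJ

ΔH ≈ −2078 kJ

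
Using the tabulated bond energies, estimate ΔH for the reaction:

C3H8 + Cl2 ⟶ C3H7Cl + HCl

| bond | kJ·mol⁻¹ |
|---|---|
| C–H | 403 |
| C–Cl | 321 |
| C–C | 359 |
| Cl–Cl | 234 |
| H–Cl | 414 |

Bonds broken (reactants):
  C–C: 2 × 359 = 718
  C–H: 8 × 403 = 3224
  Cl–Cl: 1 × 234 = 234
  Σ(broken) = 4176 kJ
Bonds formed (products):
  C–C: 2 × 359 = 718
  C–Cl: 1 × 321 = 321
  C–H: 7 × 403 = 2821
  H–Cl: 1 × 414 = 414
  Σ(formed) = 4274 kJ
ΔH = Σ(broken) − Σ(formed) = 4176 − 4274 = −98 kJ

ΔH ≈ −98 kJ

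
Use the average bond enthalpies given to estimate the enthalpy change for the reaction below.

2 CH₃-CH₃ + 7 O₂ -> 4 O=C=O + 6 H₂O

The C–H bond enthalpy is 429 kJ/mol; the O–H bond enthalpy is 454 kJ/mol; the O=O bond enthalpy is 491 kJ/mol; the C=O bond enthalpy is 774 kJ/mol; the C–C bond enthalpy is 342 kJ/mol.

ΔH ≈ −2371 kJ

Bonds broken (reactants):
  C–C: 2 × 342 = 684
  C–H: 12 × 429 = 5148
  O=O: 7 × 491 = 3437
  Σ(broken) = 9269 kJ
Bonds formed (products):
  C=O: 8 × 774 = 6192
  O–H: 12 × 454 = 5448
  Σ(formed) = 11640 kJ
ΔH = Σ(broken) − Σ(formed) = 9269 − 11640 = −2371 kJ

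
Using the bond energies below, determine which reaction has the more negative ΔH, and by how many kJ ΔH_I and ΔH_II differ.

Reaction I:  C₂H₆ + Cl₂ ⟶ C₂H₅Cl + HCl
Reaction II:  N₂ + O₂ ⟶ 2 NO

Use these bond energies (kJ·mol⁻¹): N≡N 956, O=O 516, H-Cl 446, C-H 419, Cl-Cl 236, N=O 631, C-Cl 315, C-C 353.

Reaction I:
  Bonds broken (reactants):
    C-C: 1 × 353 = 353
    C-H: 6 × 419 = 2514
    Cl-Cl: 1 × 236 = 236
    Σ(broken) = 3103 kJ
  Bonds formed (products):
    C-C: 1 × 353 = 353
    C-Cl: 1 × 315 = 315
    C-H: 5 × 419 = 2095
    H-Cl: 1 × 446 = 446
    Σ(formed) = 3209 kJ
  ΔH_I = 3103 − 3209 = −106 kJ
Reaction II:
  Bonds broken (reactants):
    N≡N: 1 × 956 = 956
    O=O: 1 × 516 = 516
    Σ(broken) = 1472 kJ
  Bonds formed (products):
    N=O: 2 × 631 = 1262
    Σ(formed) = 1262 kJ
  ΔH_II = 1472 − 1262 = +210 kJ
ΔH_I − ΔH_II = −316 kJ, so reaction I has the more negative ΔH; |ΔH_I − ΔH_II| = 316 kJ.

Reaction I, by 316 kJ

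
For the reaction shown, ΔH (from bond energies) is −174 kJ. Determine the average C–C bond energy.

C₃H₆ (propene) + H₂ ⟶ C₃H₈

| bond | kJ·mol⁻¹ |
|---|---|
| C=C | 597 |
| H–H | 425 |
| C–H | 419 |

D(C–C) ≈ 358 kJ/mol

Let D be the C–C bond energy.
Σ(broken) = 1×D + 6×419 + 1×597 + 1×425 = 3536 + D
Σ(formed) = 2×D + 8×419 = 3352 + 2D
ΔH = Σ(broken) − Σ(formed) = (3536 + D) − (3352 + 2D) = +184 − D
Setting this equal to −174 kJ gives D = 358 kJ/mol.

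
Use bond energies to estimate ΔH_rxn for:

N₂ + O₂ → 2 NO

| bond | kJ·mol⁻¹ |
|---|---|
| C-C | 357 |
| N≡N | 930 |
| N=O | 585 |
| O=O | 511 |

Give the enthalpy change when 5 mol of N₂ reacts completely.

Bonds broken (reactants):
  N≡N: 1 × 930 = 930
  O=O: 1 × 511 = 511
  Σ(broken) = 1441 kJ
Bonds formed (products):
  N=O: 2 × 585 = 1170
  Σ(formed) = 1170 kJ
ΔH = Σ(broken) − Σ(formed) = 1441 − 1170 = +271 kJ
For 5× the reaction as written: 5 × (+271) = +1355 kJ

ΔH = +1355 kJ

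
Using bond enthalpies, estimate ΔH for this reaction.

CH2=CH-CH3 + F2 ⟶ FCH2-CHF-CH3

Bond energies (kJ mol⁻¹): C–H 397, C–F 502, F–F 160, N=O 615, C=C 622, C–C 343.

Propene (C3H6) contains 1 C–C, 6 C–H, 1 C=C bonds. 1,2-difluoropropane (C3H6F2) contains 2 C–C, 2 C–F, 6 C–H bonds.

Bonds broken (reactants):
  C–C: 1 × 343 = 343
  C–H: 6 × 397 = 2382
  C=C: 1 × 622 = 622
  F–F: 1 × 160 = 160
  Σ(broken) = 3507 kJ
Bonds formed (products):
  C–C: 2 × 343 = 686
  C–F: 2 × 502 = 1004
  C–H: 6 × 397 = 2382
  Σ(formed) = 4072 kJ
ΔH = Σ(broken) − Σ(formed) = 3507 − 4072 = −565 kJ

ΔH ≈ −565 kJ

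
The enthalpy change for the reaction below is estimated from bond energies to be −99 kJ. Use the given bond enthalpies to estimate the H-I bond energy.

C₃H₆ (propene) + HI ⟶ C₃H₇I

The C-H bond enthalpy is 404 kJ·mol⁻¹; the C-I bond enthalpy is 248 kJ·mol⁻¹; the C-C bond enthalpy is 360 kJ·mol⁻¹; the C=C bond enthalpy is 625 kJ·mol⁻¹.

Let D be the H-I bond energy.
Σ(broken) = 1×360 + 6×404 + 1×625 + 1×D = 3409 + D
Σ(formed) = 2×360 + 7×404 + 1×248 = 3796
ΔH = Σ(broken) − Σ(formed) = (3409 + D) − (3796) = −387 + D
Setting this equal to −99 kJ gives D = 288 kJ/mol.

D(H-I) ≈ 288 kJ/mol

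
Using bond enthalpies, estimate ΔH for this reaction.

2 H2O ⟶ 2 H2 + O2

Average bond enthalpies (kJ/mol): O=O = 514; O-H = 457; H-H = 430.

Bonds broken (reactants):
  O-H: 4 × 457 = 1828
  Σ(broken) = 1828 kJ
Bonds formed (products):
  H-H: 2 × 430 = 860
  O=O: 1 × 514 = 514
  Σ(formed) = 1374 kJ
ΔH = Σ(broken) − Σ(formed) = 1828 − 1374 = +454 kJ

ΔH ≈ +454 kJ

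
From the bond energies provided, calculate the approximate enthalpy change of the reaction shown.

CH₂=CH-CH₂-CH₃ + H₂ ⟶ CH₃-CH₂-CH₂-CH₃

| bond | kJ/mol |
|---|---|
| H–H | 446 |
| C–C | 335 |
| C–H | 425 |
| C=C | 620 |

ΔH ≈ −119 kJ

Bonds broken (reactants):
  C–C: 2 × 335 = 670
  C–H: 8 × 425 = 3400
  C=C: 1 × 620 = 620
  H–H: 1 × 446 = 446
  Σ(broken) = 5136 kJ
Bonds formed (products):
  C–C: 3 × 335 = 1005
  C–H: 10 × 425 = 4250
  Σ(formed) = 5255 kJ
ΔH = Σ(broken) − Σ(formed) = 5136 − 5255 = −119 kJ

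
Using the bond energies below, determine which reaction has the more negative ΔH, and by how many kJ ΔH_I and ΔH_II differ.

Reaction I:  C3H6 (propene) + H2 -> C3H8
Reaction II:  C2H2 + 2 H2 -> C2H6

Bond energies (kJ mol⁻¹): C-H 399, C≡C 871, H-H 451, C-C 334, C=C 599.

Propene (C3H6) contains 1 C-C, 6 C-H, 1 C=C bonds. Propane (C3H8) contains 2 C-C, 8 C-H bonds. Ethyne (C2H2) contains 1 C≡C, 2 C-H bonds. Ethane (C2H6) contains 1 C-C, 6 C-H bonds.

Reaction II, by 75 kJ

Reaction I:
  Bonds broken (reactants):
    C-C: 1 × 334 = 334
    C-H: 6 × 399 = 2394
    C=C: 1 × 599 = 599
    H-H: 1 × 451 = 451
    Σ(broken) = 3778 kJ
  Bonds formed (products):
    C-C: 2 × 334 = 668
    C-H: 8 × 399 = 3192
    Σ(formed) = 3860 kJ
  ΔH_I = 3778 − 3860 = −82 kJ
Reaction II:
  Bonds broken (reactants):
    C≡C: 1 × 871 = 871
    C-H: 2 × 399 = 798
    H-H: 2 × 451 = 902
    Σ(broken) = 2571 kJ
  Bonds formed (products):
    C-C: 1 × 334 = 334
    C-H: 6 × 399 = 2394
    Σ(formed) = 2728 kJ
  ΔH_II = 2571 − 2728 = −157 kJ
ΔH_I − ΔH_II = +75 kJ, so reaction II has the more negative ΔH; |ΔH_I − ΔH_II| = 75 kJ.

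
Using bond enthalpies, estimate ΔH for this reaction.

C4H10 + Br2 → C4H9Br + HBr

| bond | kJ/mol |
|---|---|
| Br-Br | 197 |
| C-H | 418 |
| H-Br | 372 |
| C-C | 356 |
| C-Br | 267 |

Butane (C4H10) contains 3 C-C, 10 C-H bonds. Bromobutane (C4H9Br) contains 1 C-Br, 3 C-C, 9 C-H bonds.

ΔH ≈ −24 kJ

Bonds broken (reactants):
  Br-Br: 1 × 197 = 197
  C-C: 3 × 356 = 1068
  C-H: 10 × 418 = 4180
  Σ(broken) = 5445 kJ
Bonds formed (products):
  C-Br: 1 × 267 = 267
  C-C: 3 × 356 = 1068
  C-H: 9 × 418 = 3762
  H-Br: 1 × 372 = 372
  Σ(formed) = 5469 kJ
ΔH = Σ(broken) − Σ(formed) = 5445 − 5469 = −24 kJ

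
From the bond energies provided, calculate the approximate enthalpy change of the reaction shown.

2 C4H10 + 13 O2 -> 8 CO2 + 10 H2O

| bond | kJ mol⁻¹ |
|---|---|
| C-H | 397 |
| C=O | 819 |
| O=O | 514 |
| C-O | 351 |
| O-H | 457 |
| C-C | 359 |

Bonds broken (reactants):
  C-C: 6 × 359 = 2154
  C-H: 20 × 397 = 7940
  O=O: 13 × 514 = 6682
  Σ(broken) = 16776 kJ
Bonds formed (products):
  C=O: 16 × 819 = 13104
  O-H: 20 × 457 = 9140
  Σ(formed) = 22244 kJ
ΔH = Σ(broken) − Σ(formed) = 16776 − 22244 = −5468 kJ

ΔH ≈ −5468 kJ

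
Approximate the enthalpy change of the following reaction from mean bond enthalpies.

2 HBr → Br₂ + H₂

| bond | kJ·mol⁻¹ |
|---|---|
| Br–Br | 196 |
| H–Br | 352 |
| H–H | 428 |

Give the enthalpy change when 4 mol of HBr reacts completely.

ΔH = +160 kJ

Bonds broken (reactants):
  H–Br: 2 × 352 = 704
  Σ(broken) = 704 kJ
Bonds formed (products):
  Br–Br: 1 × 196 = 196
  H–H: 1 × 428 = 428
  Σ(formed) = 624 kJ
ΔH = Σ(broken) − Σ(formed) = 704 − 624 = +80 kJ
For 2× the reaction as written: 2 × (+80) = +160 kJ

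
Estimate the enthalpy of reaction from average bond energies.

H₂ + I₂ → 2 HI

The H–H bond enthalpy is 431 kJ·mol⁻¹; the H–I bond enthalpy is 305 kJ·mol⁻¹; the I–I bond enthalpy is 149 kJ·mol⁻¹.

Bonds broken (reactants):
  H–H: 1 × 431 = 431
  I–I: 1 × 149 = 149
  Σ(broken) = 580 kJ
Bonds formed (products):
  H–I: 2 × 305 = 610
  Σ(formed) = 610 kJ
ΔH = Σ(broken) − Σ(formed) = 580 − 610 = −30 kJ

ΔH ≈ −30 kJ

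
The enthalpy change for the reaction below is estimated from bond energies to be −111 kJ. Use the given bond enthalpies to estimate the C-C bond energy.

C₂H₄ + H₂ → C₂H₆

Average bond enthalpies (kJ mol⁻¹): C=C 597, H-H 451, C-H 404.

Let D be the C-C bond energy.
Σ(broken) = 4×404 + 1×597 + 1×451 = 2664
Σ(formed) = 1×D + 6×404 = 2424 + D
ΔH = Σ(broken) − Σ(formed) = (2664) − (2424 + D) = +240 − D
Setting this equal to −111 kJ gives D = 351 kJ/mol.

D(C-C) ≈ 351 kJ/mol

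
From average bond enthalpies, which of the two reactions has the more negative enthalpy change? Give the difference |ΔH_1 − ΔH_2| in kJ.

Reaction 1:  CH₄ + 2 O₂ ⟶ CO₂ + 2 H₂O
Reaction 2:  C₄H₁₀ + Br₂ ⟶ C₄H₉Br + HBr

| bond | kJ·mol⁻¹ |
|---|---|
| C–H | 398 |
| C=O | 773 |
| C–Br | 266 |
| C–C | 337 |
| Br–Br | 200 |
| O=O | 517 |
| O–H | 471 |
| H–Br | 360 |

Reaction 1:
  Bonds broken (reactants):
    C–H: 4 × 398 = 1592
    O=O: 2 × 517 = 1034
    Σ(broken) = 2626 kJ
  Bonds formed (products):
    C=O: 2 × 773 = 1546
    O–H: 4 × 471 = 1884
    Σ(formed) = 3430 kJ
  ΔH_1 = 2626 − 3430 = −804 kJ
Reaction 2:
  Bonds broken (reactants):
    Br–Br: 1 × 200 = 200
    C–C: 3 × 337 = 1011
    C–H: 10 × 398 = 3980
    Σ(broken) = 5191 kJ
  Bonds formed (products):
    C–Br: 1 × 266 = 266
    C–C: 3 × 337 = 1011
    C–H: 9 × 398 = 3582
    H–Br: 1 × 360 = 360
    Σ(formed) = 5219 kJ
  ΔH_2 = 5191 − 5219 = −28 kJ
ΔH_1 − ΔH_2 = −776 kJ, so reaction 1 has the more negative ΔH; |ΔH_1 − ΔH_2| = 776 kJ.

Reaction 1, by 776 kJ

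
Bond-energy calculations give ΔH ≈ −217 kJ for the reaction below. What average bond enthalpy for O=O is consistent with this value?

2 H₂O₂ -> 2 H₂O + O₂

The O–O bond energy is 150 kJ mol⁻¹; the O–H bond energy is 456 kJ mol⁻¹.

Let D be the O=O bond energy.
Σ(broken) = 4×456 + 2×150 = 2124
Σ(formed) = 4×456 + 1×D = 1824 + D
ΔH = Σ(broken) − Σ(formed) = (2124) − (1824 + D) = +300 − D
Setting this equal to −217 kJ gives D = 517 kJ/mol.

D(O=O) ≈ 517 kJ/mol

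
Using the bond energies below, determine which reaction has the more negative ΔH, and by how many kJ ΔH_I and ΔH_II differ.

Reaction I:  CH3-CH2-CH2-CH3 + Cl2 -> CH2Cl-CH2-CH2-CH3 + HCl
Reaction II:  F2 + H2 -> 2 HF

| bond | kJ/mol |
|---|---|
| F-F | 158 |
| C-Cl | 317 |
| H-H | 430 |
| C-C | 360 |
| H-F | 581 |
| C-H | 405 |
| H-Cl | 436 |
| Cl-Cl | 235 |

Reaction I:
  Bonds broken (reactants):
    C-C: 3 × 360 = 1080
    C-H: 10 × 405 = 4050
    Cl-Cl: 1 × 235 = 235
    Σ(broken) = 5365 kJ
  Bonds formed (products):
    C-C: 3 × 360 = 1080
    C-Cl: 1 × 317 = 317
    C-H: 9 × 405 = 3645
    H-Cl: 1 × 436 = 436
    Σ(formed) = 5478 kJ
  ΔH_I = 5365 − 5478 = −113 kJ
Reaction II:
  Bonds broken (reactants):
    F-F: 1 × 158 = 158
    H-H: 1 × 430 = 430
    Σ(broken) = 588 kJ
  Bonds formed (products):
    H-F: 2 × 581 = 1162
    Σ(formed) = 1162 kJ
  ΔH_II = 588 − 1162 = −574 kJ
ΔH_I − ΔH_II = +461 kJ, so reaction II has the more negative ΔH; |ΔH_I − ΔH_II| = 461 kJ.

Reaction II, by 461 kJ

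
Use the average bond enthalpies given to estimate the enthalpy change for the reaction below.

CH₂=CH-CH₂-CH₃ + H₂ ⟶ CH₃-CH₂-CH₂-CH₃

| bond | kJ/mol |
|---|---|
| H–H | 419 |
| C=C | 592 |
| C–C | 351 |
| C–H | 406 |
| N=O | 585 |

Bonds broken (reactants):
  C–C: 2 × 351 = 702
  C–H: 8 × 406 = 3248
  C=C: 1 × 592 = 592
  H–H: 1 × 419 = 419
  Σ(broken) = 4961 kJ
Bonds formed (products):
  C–C: 3 × 351 = 1053
  C–H: 10 × 406 = 4060
  Σ(formed) = 5113 kJ
ΔH = Σ(broken) − Σ(formed) = 4961 − 5113 = −152 kJ

ΔH ≈ −152 kJ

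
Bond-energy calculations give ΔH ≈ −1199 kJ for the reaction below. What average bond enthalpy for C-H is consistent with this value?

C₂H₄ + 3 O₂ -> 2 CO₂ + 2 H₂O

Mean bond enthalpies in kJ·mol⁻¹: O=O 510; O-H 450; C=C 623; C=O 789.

Let D be the C-H bond energy.
Σ(broken) = 4×D + 1×623 + 3×510 = 2153 + 4D
Σ(formed) = 4×789 + 4×450 = 4956
ΔH = Σ(broken) − Σ(formed) = (2153 + 4D) − (4956) = −2803 + 4D
Setting this equal to −1199 kJ gives 4D = 1604, so D = 401 kJ/mol.

D(C-H) ≈ 401 kJ/mol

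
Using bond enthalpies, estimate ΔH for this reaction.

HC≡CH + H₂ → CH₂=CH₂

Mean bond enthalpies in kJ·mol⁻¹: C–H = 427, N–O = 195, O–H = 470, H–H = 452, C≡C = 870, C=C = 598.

ΔH ≈ −130 kJ

Bonds broken (reactants):
  C≡C: 1 × 870 = 870
  C–H: 2 × 427 = 854
  H–H: 1 × 452 = 452
  Σ(broken) = 2176 kJ
Bonds formed (products):
  C–H: 4 × 427 = 1708
  C=C: 1 × 598 = 598
  Σ(formed) = 2306 kJ
ΔH = Σ(broken) − Σ(formed) = 2176 − 2306 = −130 kJ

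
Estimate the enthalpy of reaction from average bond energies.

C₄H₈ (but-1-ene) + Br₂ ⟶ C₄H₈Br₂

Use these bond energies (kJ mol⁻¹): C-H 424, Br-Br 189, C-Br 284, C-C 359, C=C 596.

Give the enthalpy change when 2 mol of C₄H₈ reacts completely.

Bonds broken (reactants):
  Br-Br: 1 × 189 = 189
  C-C: 2 × 359 = 718
  C-H: 8 × 424 = 3392
  C=C: 1 × 596 = 596
  Σ(broken) = 4895 kJ
Bonds formed (products):
  C-Br: 2 × 284 = 568
  C-C: 3 × 359 = 1077
  C-H: 8 × 424 = 3392
  Σ(formed) = 5037 kJ
ΔH = Σ(broken) − Σ(formed) = 4895 − 5037 = −142 kJ
For 2× the reaction as written: 2 × (−142) = −284 kJ

ΔH = −284 kJ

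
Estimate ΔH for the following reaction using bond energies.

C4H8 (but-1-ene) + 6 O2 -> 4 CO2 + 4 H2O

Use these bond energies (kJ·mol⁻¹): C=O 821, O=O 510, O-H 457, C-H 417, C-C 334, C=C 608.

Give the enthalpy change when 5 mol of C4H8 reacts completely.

ΔH = −12760 kJ

Bonds broken (reactants):
  C-C: 2 × 334 = 668
  C-H: 8 × 417 = 3336
  C=C: 1 × 608 = 608
  O=O: 6 × 510 = 3060
  Σ(broken) = 7672 kJ
Bonds formed (products):
  C=O: 8 × 821 = 6568
  O-H: 8 × 457 = 3656
  Σ(formed) = 10224 kJ
ΔH = Σ(broken) − Σ(formed) = 7672 − 10224 = −2552 kJ
For 5× the reaction as written: 5 × (−2552) = −12760 kJ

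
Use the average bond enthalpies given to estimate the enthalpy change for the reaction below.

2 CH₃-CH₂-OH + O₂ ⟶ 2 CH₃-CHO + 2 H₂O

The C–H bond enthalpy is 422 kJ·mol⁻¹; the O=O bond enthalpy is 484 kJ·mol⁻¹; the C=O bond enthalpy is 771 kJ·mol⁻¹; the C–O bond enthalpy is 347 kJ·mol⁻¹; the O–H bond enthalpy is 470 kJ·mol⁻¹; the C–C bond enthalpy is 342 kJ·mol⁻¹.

ΔH ≈ −460 kJ

Bonds broken (reactants):
  C–C: 2 × 342 = 684
  C–H: 10 × 422 = 4220
  C–O: 2 × 347 = 694
  O–H: 2 × 470 = 940
  O=O: 1 × 484 = 484
  Σ(broken) = 7022 kJ
Bonds formed (products):
  C–C: 2 × 342 = 684
  C–H: 8 × 422 = 3376
  C=O: 2 × 771 = 1542
  O–H: 4 × 470 = 1880
  Σ(formed) = 7482 kJ
ΔH = Σ(broken) − Σ(formed) = 7022 − 7482 = −460 kJ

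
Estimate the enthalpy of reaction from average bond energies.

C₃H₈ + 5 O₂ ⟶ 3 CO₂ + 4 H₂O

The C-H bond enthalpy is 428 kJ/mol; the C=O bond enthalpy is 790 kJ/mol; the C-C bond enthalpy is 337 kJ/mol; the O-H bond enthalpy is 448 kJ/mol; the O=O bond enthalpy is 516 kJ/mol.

Bonds broken (reactants):
  C-C: 2 × 337 = 674
  C-H: 8 × 428 = 3424
  O=O: 5 × 516 = 2580
  Σ(broken) = 6678 kJ
Bonds formed (products):
  C=O: 6 × 790 = 4740
  O-H: 8 × 448 = 3584
  Σ(formed) = 8324 kJ
ΔH = Σ(broken) − Σ(formed) = 6678 − 8324 = −1646 kJ

ΔH ≈ −1646 kJ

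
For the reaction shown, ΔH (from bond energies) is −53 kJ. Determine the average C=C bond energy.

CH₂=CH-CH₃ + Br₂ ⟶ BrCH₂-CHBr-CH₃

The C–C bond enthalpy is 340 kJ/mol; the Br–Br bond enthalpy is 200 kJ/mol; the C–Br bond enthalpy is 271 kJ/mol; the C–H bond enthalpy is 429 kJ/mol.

Let D be the C=C bond energy.
Σ(broken) = 1×200 + 1×340 + 6×429 + 1×D = 3114 + D
Σ(formed) = 2×271 + 2×340 + 6×429 = 3796
ΔH = Σ(broken) − Σ(formed) = (3114 + D) − (3796) = −682 + D
Setting this equal to −53 kJ gives D = 629 kJ/mol.

D(C=C) ≈ 629 kJ/mol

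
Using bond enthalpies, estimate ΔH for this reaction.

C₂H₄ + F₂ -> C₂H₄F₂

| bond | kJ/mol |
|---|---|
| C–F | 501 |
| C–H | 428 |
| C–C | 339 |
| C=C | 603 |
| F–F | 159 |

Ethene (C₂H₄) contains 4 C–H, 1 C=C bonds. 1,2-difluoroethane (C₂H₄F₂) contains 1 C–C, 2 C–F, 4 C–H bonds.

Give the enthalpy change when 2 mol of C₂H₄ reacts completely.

ΔH = −1158 kJ

Bonds broken (reactants):
  C–H: 4 × 428 = 1712
  C=C: 1 × 603 = 603
  F–F: 1 × 159 = 159
  Σ(broken) = 2474 kJ
Bonds formed (products):
  C–C: 1 × 339 = 339
  C–F: 2 × 501 = 1002
  C–H: 4 × 428 = 1712
  Σ(formed) = 3053 kJ
ΔH = Σ(broken) − Σ(formed) = 2474 − 3053 = −579 kJ
For 2× the reaction as written: 2 × (−579) = −1158 kJ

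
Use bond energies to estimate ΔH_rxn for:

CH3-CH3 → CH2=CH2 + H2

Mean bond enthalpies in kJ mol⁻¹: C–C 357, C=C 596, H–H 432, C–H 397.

Bonds broken (reactants):
  C–C: 1 × 357 = 357
  C–H: 6 × 397 = 2382
  Σ(broken) = 2739 kJ
Bonds formed (products):
  C–H: 4 × 397 = 1588
  C=C: 1 × 596 = 596
  H–H: 1 × 432 = 432
  Σ(formed) = 2616 kJ
ΔH = Σ(broken) − Σ(formed) = 2739 − 2616 = +123 kJ

ΔH ≈ +123 kJ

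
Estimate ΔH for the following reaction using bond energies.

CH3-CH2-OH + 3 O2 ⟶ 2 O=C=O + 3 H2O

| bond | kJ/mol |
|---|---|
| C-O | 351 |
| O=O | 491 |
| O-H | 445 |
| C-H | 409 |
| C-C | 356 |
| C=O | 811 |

Bonds broken (reactants):
  C-C: 1 × 356 = 356
  C-H: 5 × 409 = 2045
  C-O: 1 × 351 = 351
  O-H: 1 × 445 = 445
  O=O: 3 × 491 = 1473
  Σ(broken) = 4670 kJ
Bonds formed (products):
  C=O: 4 × 811 = 3244
  O-H: 6 × 445 = 2670
  Σ(formed) = 5914 kJ
ΔH = Σ(broken) − Σ(formed) = 4670 − 5914 = −1244 kJ

ΔH ≈ −1244 kJ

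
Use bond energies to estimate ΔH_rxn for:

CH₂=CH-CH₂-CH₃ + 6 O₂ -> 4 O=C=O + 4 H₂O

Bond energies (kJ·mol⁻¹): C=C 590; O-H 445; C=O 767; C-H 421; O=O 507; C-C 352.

ΔH ≈ −1992 kJ

Bonds broken (reactants):
  C-C: 2 × 352 = 704
  C-H: 8 × 421 = 3368
  C=C: 1 × 590 = 590
  O=O: 6 × 507 = 3042
  Σ(broken) = 7704 kJ
Bonds formed (products):
  C=O: 8 × 767 = 6136
  O-H: 8 × 445 = 3560
  Σ(formed) = 9696 kJ
ΔH = Σ(broken) − Σ(formed) = 7704 − 9696 = −1992 kJ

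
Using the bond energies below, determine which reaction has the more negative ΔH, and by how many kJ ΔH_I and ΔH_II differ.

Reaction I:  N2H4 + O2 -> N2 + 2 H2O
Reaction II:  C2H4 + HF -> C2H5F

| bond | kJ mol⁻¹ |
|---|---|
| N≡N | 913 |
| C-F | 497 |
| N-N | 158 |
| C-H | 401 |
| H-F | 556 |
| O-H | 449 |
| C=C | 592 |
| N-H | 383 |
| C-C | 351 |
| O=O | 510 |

Reaction I, by 408 kJ

Reaction I:
  Bonds broken (reactants):
    N-H: 4 × 383 = 1532
    N-N: 1 × 158 = 158
    O=O: 1 × 510 = 510
    Σ(broken) = 2200 kJ
  Bonds formed (products):
    N≡N: 1 × 913 = 913
    O-H: 4 × 449 = 1796
    Σ(formed) = 2709 kJ
  ΔH_I = 2200 − 2709 = −509 kJ
Reaction II:
  Bonds broken (reactants):
    C-H: 4 × 401 = 1604
    C=C: 1 × 592 = 592
    H-F: 1 × 556 = 556
    Σ(broken) = 2752 kJ
  Bonds formed (products):
    C-C: 1 × 351 = 351
    C-F: 1 × 497 = 497
    C-H: 5 × 401 = 2005
    Σ(formed) = 2853 kJ
  ΔH_II = 2752 − 2853 = −101 kJ
ΔH_I − ΔH_II = −408 kJ, so reaction I has the more negative ΔH; |ΔH_I − ΔH_II| = 408 kJ.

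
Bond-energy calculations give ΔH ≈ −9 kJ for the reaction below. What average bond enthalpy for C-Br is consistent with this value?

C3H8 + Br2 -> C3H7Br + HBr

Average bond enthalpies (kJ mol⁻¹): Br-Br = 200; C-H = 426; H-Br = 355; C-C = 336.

Let D be the C-Br bond energy.
Σ(broken) = 1×200 + 2×336 + 8×426 = 4280
Σ(formed) = 1×D + 2×336 + 7×426 + 1×355 = 4009 + D
ΔH = Σ(broken) − Σ(formed) = (4280) − (4009 + D) = +271 − D
Setting this equal to −9 kJ gives D = 280 kJ/mol.

D(C-Br) ≈ 280 kJ/mol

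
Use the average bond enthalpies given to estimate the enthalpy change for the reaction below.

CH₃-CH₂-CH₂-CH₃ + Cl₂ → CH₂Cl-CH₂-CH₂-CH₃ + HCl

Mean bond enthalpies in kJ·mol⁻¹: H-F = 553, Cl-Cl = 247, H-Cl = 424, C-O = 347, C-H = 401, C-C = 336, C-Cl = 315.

ΔH ≈ −91 kJ

Bonds broken (reactants):
  C-C: 3 × 336 = 1008
  C-H: 10 × 401 = 4010
  Cl-Cl: 1 × 247 = 247
  Σ(broken) = 5265 kJ
Bonds formed (products):
  C-C: 3 × 336 = 1008
  C-Cl: 1 × 315 = 315
  C-H: 9 × 401 = 3609
  H-Cl: 1 × 424 = 424
  Σ(formed) = 5356 kJ
ΔH = Σ(broken) − Σ(formed) = 5265 − 5356 = −91 kJ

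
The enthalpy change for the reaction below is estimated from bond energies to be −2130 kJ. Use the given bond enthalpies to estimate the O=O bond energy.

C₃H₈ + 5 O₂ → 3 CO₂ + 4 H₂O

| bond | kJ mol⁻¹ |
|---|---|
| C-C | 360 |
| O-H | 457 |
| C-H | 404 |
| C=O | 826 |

D(O=O) ≈ 506 kJ/mol

Let D be the O=O bond energy.
Σ(broken) = 2×360 + 8×404 + 5×D = 3952 + 5D
Σ(formed) = 6×826 + 8×457 = 8612
ΔH = Σ(broken) − Σ(formed) = (3952 + 5D) − (8612) = −4660 + 5D
Setting this equal to −2130 kJ gives 5D = 2530, so D = 506 kJ/mol.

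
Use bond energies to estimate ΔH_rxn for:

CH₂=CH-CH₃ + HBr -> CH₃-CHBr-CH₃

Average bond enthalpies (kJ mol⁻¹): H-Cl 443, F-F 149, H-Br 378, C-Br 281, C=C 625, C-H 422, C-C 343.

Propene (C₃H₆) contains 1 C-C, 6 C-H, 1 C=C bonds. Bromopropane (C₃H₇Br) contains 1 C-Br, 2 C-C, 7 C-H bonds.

Bonds broken (reactants):
  C-C: 1 × 343 = 343
  C-H: 6 × 422 = 2532
  C=C: 1 × 625 = 625
  H-Br: 1 × 378 = 378
  Σ(broken) = 3878 kJ
Bonds formed (products):
  C-Br: 1 × 281 = 281
  C-C: 2 × 343 = 686
  C-H: 7 × 422 = 2954
  Σ(formed) = 3921 kJ
ΔH = Σ(broken) − Σ(formed) = 3878 − 3921 = −43 kJ

ΔH ≈ −43 kJ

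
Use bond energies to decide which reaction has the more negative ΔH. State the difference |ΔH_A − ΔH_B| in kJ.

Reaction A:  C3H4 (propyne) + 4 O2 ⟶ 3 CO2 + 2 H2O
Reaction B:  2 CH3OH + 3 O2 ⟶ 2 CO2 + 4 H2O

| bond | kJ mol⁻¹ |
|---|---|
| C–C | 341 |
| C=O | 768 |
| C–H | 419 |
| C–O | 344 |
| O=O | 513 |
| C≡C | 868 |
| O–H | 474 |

Reaction A, by 392 kJ

Reaction A:
  Bonds broken (reactants):
    C≡C: 1 × 868 = 868
    C–C: 1 × 341 = 341
    C–H: 4 × 419 = 1676
    O=O: 4 × 513 = 2052
    Σ(broken) = 4937 kJ
  Bonds formed (products):
    C=O: 6 × 768 = 4608
    O–H: 4 × 474 = 1896
    Σ(formed) = 6504 kJ
  ΔH_A = 4937 − 6504 = −1567 kJ
Reaction B:
  Bonds broken (reactants):
    C–H: 6 × 419 = 2514
    C–O: 2 × 344 = 688
    O–H: 2 × 474 = 948
    O=O: 3 × 513 = 1539
    Σ(broken) = 5689 kJ
  Bonds formed (products):
    C=O: 4 × 768 = 3072
    O–H: 8 × 474 = 3792
    Σ(formed) = 6864 kJ
  ΔH_B = 5689 − 6864 = −1175 kJ
ΔH_A − ΔH_B = −392 kJ, so reaction A has the more negative ΔH; |ΔH_A − ΔH_B| = 392 kJ.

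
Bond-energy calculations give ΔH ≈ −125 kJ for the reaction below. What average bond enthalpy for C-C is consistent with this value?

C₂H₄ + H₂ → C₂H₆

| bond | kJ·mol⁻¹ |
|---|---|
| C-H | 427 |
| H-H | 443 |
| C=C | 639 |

D(C-C) ≈ 353 kJ/mol

Let D be the C-C bond energy.
Σ(broken) = 4×427 + 1×639 + 1×443 = 2790
Σ(formed) = 1×D + 6×427 = 2562 + D
ΔH = Σ(broken) − Σ(formed) = (2790) − (2562 + D) = +228 − D
Setting this equal to −125 kJ gives D = 353 kJ/mol.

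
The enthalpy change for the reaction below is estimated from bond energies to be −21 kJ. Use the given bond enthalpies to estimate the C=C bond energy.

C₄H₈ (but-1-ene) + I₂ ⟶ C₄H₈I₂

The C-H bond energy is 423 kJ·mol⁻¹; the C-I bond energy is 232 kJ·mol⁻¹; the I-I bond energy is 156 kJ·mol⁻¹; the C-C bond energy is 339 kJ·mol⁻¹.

Let D be the C=C bond energy.
Σ(broken) = 2×339 + 8×423 + 1×D + 1×156 = 4218 + D
Σ(formed) = 3×339 + 8×423 + 2×232 = 4865
ΔH = Σ(broken) − Σ(formed) = (4218 + D) − (4865) = −647 + D
Setting this equal to −21 kJ gives D = 626 kJ/mol.

D(C=C) ≈ 626 kJ/mol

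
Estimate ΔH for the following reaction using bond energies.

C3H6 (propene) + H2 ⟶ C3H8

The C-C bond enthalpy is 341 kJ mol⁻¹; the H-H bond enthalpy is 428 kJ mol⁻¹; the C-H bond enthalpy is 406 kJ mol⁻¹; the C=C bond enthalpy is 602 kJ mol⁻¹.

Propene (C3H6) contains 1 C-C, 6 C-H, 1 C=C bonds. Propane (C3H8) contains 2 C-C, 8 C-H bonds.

ΔH ≈ −123 kJ

Bonds broken (reactants):
  C-C: 1 × 341 = 341
  C-H: 6 × 406 = 2436
  C=C: 1 × 602 = 602
  H-H: 1 × 428 = 428
  Σ(broken) = 3807 kJ
Bonds formed (products):
  C-C: 2 × 341 = 682
  C-H: 8 × 406 = 3248
  Σ(formed) = 3930 kJ
ΔH = Σ(broken) − Σ(formed) = 3807 − 3930 = −123 kJ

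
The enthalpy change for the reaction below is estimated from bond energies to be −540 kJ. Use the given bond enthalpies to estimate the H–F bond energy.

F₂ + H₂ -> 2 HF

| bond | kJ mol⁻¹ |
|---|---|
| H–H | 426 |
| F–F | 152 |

D(H–F) ≈ 559 kJ/mol

Let D be the H–F bond energy.
Σ(broken) = 1×152 + 1×426 = 578
Σ(formed) = 2×D = 2D
ΔH = Σ(broken) − Σ(formed) = (578) − (2D) = +578 − 2D
Setting this equal to −540 kJ gives 2D = 1118, so D = 559 kJ/mol.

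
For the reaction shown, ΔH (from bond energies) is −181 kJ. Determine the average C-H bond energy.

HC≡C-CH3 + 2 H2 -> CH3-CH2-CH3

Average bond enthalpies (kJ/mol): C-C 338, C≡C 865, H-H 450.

D(C-H) ≈ 402 kJ/mol

Let D be the C-H bond energy.
Σ(broken) = 1×865 + 1×338 + 4×D + 2×450 = 2103 + 4D
Σ(formed) = 2×338 + 8×D = 676 + 8D
ΔH = Σ(broken) − Σ(formed) = (2103 + 4D) − (676 + 8D) = +1427 − 4D
Setting this equal to −181 kJ gives 4D = 1608, so D = 402 kJ/mol.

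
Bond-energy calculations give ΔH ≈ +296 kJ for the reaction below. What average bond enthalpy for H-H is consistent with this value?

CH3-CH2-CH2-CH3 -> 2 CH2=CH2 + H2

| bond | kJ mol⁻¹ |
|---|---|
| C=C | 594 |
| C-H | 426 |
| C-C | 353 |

D(H-H) ≈ 427 kJ/mol

Let D be the H-H bond energy.
Σ(broken) = 3×353 + 10×426 = 5319
Σ(formed) = 8×426 + 2×594 + 1×D = 4596 + D
ΔH = Σ(broken) − Σ(formed) = (5319) − (4596 + D) = +723 − D
Setting this equal to +296 kJ gives D = 427 kJ/mol.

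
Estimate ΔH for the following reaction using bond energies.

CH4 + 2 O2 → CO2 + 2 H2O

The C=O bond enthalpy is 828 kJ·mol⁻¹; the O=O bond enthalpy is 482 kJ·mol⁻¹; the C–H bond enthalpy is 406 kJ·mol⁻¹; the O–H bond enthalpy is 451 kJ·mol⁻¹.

Bonds broken (reactants):
  C–H: 4 × 406 = 1624
  O=O: 2 × 482 = 964
  Σ(broken) = 2588 kJ
Bonds formed (products):
  C=O: 2 × 828 = 1656
  O–H: 4 × 451 = 1804
  Σ(formed) = 3460 kJ
ΔH = Σ(broken) − Σ(formed) = 2588 − 3460 = −872 kJ

ΔH ≈ −872 kJ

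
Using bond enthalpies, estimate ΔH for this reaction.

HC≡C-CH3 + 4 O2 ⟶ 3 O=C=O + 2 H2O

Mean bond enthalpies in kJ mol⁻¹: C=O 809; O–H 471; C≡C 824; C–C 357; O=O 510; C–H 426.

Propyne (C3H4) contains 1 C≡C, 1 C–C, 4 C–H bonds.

ΔH ≈ −1813 kJ

Bonds broken (reactants):
  C≡C: 1 × 824 = 824
  C–C: 1 × 357 = 357
  C–H: 4 × 426 = 1704
  O=O: 4 × 510 = 2040
  Σ(broken) = 4925 kJ
Bonds formed (products):
  C=O: 6 × 809 = 4854
  O–H: 4 × 471 = 1884
  Σ(formed) = 6738 kJ
ΔH = Σ(broken) − Σ(formed) = 4925 − 6738 = −1813 kJ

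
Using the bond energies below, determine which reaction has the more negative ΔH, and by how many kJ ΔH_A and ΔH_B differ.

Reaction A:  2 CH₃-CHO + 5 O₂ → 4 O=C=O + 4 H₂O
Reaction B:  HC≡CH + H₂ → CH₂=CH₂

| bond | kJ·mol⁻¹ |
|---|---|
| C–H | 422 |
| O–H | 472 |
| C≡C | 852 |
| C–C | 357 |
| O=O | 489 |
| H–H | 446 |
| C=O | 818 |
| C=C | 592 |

Reaction A:
  Bonds broken (reactants):
    C–C: 2 × 357 = 714
    C–H: 8 × 422 = 3376
    C=O: 2 × 818 = 1636
    O=O: 5 × 489 = 2445
    Σ(broken) = 8171 kJ
  Bonds formed (products):
    C=O: 8 × 818 = 6544
    O–H: 8 × 472 = 3776
    Σ(formed) = 10320 kJ
  ΔH_A = 8171 − 10320 = −2149 kJ
Reaction B:
  Bonds broken (reactants):
    C≡C: 1 × 852 = 852
    C–H: 2 × 422 = 844
    H–H: 1 × 446 = 446
    Σ(broken) = 2142 kJ
  Bonds formed (products):
    C–H: 4 × 422 = 1688
    C=C: 1 × 592 = 592
    Σ(formed) = 2280 kJ
  ΔH_B = 2142 − 2280 = −138 kJ
ΔH_A − ΔH_B = −2011 kJ, so reaction A has the more negative ΔH; |ΔH_A − ΔH_B| = 2011 kJ.

Reaction A, by 2011 kJ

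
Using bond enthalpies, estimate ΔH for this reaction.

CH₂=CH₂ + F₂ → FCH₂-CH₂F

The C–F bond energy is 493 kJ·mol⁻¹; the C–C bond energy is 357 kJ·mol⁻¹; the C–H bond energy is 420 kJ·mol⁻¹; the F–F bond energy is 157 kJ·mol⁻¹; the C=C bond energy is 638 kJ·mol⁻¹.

Bonds broken (reactants):
  C–H: 4 × 420 = 1680
  C=C: 1 × 638 = 638
  F–F: 1 × 157 = 157
  Σ(broken) = 2475 kJ
Bonds formed (products):
  C–C: 1 × 357 = 357
  C–F: 2 × 493 = 986
  C–H: 4 × 420 = 1680
  Σ(formed) = 3023 kJ
ΔH = Σ(broken) − Σ(formed) = 2475 − 3023 = −548 kJ

ΔH ≈ −548 kJ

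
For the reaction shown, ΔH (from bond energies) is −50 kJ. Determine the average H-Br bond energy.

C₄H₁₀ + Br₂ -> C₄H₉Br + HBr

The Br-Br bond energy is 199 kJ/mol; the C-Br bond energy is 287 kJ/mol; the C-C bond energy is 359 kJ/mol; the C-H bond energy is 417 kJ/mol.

Let D be the H-Br bond energy.
Σ(broken) = 1×199 + 3×359 + 10×417 = 5446
Σ(formed) = 1×287 + 3×359 + 9×417 + 1×D = 5117 + D
ΔH = Σ(broken) − Σ(formed) = (5446) − (5117 + D) = +329 − D
Setting this equal to −50 kJ gives D = 379 kJ/mol.

D(H-Br) ≈ 379 kJ/mol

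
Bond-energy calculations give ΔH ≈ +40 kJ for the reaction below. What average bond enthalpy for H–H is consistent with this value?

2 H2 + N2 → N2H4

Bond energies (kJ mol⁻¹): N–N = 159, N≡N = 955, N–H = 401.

D(H–H) ≈ 424 kJ/mol

Let D be the H–H bond energy.
Σ(broken) = 2×D + 1×955 = 955 + 2D
Σ(formed) = 4×401 + 1×159 = 1763
ΔH = Σ(broken) − Σ(formed) = (955 + 2D) − (1763) = −808 + 2D
Setting this equal to +40 kJ gives 2D = 848, so D = 424 kJ/mol.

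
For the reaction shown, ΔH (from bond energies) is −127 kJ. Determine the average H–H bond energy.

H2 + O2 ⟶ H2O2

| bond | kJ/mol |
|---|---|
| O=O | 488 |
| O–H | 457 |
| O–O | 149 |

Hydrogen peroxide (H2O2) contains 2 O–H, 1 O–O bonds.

Let D be the H–H bond energy.
Σ(broken) = 1×D + 1×488 = 488 + D
Σ(formed) = 2×457 + 1×149 = 1063
ΔH = Σ(broken) − Σ(formed) = (488 + D) − (1063) = −575 + D
Setting this equal to −127 kJ gives D = 448 kJ/mol.

D(H–H) ≈ 448 kJ/mol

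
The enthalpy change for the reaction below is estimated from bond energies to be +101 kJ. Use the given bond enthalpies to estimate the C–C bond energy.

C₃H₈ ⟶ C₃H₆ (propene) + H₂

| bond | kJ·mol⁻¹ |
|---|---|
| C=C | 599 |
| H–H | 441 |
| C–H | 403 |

D(C–C) ≈ 335 kJ/mol

Let D be the C–C bond energy.
Σ(broken) = 2×D + 8×403 = 3224 + 2D
Σ(formed) = 1×D + 6×403 + 1×599 + 1×441 = 3458 + D
ΔH = Σ(broken) − Σ(formed) = (3224 + 2D) − (3458 + D) = −234 + D
Setting this equal to +101 kJ gives D = 335 kJ/mol.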